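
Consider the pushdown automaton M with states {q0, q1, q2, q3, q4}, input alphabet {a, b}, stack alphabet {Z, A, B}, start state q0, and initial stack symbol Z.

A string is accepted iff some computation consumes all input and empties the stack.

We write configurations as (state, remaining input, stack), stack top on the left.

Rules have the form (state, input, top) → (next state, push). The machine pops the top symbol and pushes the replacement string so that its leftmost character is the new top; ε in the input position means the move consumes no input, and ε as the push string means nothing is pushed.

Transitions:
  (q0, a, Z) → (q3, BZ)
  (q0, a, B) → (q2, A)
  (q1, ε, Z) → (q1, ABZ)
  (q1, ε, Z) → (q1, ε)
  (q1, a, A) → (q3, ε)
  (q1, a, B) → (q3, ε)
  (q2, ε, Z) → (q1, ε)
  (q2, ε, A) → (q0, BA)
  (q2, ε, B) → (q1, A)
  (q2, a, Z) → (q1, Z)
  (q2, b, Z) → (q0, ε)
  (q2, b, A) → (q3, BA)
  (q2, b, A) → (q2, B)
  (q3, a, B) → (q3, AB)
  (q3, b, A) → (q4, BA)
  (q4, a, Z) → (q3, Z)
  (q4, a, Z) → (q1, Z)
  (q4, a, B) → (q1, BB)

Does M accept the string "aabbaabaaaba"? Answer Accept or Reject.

Reject

No computation consumes all input and empties the stack.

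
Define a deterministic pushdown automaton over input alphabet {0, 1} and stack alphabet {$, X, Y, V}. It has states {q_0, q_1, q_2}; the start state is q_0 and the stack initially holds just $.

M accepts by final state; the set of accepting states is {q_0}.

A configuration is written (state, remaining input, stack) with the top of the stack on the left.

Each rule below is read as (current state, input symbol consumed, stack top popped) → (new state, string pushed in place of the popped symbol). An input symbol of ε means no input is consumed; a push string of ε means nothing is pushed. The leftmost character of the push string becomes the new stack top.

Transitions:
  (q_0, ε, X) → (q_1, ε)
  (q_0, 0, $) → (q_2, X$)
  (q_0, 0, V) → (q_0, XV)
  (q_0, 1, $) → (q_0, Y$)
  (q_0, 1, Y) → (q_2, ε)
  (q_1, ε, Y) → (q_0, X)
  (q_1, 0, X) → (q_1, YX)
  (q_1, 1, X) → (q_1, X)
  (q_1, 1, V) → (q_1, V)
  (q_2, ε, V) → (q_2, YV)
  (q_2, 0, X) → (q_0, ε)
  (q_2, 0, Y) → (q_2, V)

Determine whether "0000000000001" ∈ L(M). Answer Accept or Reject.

Accept

(q_0, 0000000000001, $)
  read 0, top $: go to q_2, push X$ → (q_2, 000000000001, X$)
  read 0, top X: go to q_0, push ε → (q_0, 00000000001, $)
  read 0, top $: go to q_2, push X$ → (q_2, 0000000001, X$)
  read 0, top X: go to q_0, push ε → (q_0, 000000001, $)
  read 0, top $: go to q_2, push X$ → (q_2, 00000001, X$)
  read 0, top X: go to q_0, push ε → (q_0, 0000001, $)
  read 0, top $: go to q_2, push X$ → (q_2, 000001, X$)
  read 0, top X: go to q_0, push ε → (q_0, 00001, $)
  read 0, top $: go to q_2, push X$ → (q_2, 0001, X$)
  read 0, top X: go to q_0, push ε → (q_0, 001, $)
  read 0, top $: go to q_2, push X$ → (q_2, 01, X$)
  read 0, top X: go to q_0, push ε → (q_0, 1, $)
  read 1, top $: go to q_0, push Y$ → (q_0, ε, Y$)
All input consumed; state q_0 ∈ F.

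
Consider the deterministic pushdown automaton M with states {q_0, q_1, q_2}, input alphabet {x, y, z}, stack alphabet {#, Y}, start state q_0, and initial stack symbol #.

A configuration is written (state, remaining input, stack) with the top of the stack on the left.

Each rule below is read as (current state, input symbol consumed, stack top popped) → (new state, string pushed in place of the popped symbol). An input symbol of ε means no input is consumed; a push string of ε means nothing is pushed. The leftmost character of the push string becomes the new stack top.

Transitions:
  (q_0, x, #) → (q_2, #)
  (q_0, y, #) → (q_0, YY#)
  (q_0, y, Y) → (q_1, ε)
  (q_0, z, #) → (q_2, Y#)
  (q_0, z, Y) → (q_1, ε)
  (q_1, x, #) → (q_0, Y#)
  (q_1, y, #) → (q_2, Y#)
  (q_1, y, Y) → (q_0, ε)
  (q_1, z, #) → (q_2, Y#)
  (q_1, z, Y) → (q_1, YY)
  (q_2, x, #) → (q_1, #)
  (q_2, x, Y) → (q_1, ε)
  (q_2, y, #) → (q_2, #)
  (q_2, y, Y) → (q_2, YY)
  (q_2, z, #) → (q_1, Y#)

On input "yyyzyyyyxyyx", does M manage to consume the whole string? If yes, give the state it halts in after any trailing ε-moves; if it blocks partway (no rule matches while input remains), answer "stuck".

stuck

(q_0, yyyzyyyyxyyx, #)
  read y, top #: go to q_0, push YY# → (q_0, yyzyyyyxyyx, YY#)
  read y, top Y: go to q_1, push ε → (q_1, yzyyyyxyyx, Y#)
  read y, top Y: go to q_0, push ε → (q_0, zyyyyxyyx, #)
  read z, top #: go to q_2, push Y# → (q_2, yyyyxyyx, Y#)
  read y, top Y: go to q_2, push YY → (q_2, yyyxyyx, YY#)
  read y, top Y: go to q_2, push YY → (q_2, yyxyyx, YYY#)
  read y, top Y: go to q_2, push YY → (q_2, yxyyx, YYYY#)
  read y, top Y: go to q_2, push YY → (q_2, xyyx, YYYYY#)
  read x, top Y: go to q_1, push ε → (q_1, yyx, YYYY#)
  read y, top Y: go to q_0, push ε → (q_0, yx, YYY#)
  read y, top Y: go to q_1, push ε → (q_1, x, YY#)
No transition for (q_1, x, top Y); M blocks with input x remaining.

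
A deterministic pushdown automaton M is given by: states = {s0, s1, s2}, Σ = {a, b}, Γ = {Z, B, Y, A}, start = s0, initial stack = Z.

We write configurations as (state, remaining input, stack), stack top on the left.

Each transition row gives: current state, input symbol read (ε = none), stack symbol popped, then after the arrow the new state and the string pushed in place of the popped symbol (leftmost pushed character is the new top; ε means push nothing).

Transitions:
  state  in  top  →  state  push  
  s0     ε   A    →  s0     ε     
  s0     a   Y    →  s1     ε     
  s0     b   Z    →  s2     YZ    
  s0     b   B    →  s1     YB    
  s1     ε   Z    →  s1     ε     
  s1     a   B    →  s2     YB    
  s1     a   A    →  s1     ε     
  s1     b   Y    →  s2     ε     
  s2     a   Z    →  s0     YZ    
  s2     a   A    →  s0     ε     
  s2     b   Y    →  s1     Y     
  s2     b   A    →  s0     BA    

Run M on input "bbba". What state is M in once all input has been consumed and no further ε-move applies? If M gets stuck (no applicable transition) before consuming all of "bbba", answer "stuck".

s0

(s0, bbba, Z) ⊢ (s2, bba, YZ) ⊢ (s1, ba, YZ) ⊢ (s2, a, Z) ⊢ (s0, ε, YZ)
All input consumed; M is in state s0.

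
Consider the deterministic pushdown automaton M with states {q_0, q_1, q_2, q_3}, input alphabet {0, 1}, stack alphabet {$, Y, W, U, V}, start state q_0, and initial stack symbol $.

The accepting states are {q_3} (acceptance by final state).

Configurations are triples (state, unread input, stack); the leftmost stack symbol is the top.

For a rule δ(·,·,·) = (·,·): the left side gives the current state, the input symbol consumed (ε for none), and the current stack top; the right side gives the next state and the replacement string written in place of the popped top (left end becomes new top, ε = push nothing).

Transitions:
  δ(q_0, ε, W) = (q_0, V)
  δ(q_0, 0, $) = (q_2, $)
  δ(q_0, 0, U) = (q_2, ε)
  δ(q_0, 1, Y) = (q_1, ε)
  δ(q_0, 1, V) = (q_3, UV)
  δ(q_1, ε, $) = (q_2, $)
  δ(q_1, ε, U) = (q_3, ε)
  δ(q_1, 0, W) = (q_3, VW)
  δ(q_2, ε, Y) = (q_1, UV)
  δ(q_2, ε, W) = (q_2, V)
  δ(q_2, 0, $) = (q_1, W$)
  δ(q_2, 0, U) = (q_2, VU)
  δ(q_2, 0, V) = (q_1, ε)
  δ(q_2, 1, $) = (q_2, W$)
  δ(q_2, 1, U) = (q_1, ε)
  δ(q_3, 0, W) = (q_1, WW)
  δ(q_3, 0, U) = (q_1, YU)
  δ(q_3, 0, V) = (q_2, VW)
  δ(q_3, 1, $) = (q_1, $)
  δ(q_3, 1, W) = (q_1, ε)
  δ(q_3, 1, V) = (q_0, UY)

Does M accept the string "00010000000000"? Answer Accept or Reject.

Accept

(q_0, 00010000000000, $) ⊢ (q_2, 0010000000000, $) ⊢ (q_1, 010000000000, W$) ⊢ (q_3, 10000000000, VW$) ⊢ (q_0, 0000000000, UYW$) ⊢ (q_2, 000000000, YW$) ⊢ (q_1, 000000000, UVW$) ⊢ (q_3, 000000000, VW$) ⊢ (q_2, 00000000, VWW$) ⊢ (q_1, 0000000, WW$) ⊢ (q_3, 000000, VWW$) ⊢ (q_2, 00000, VWWW$) ⊢ (q_1, 0000, WWW$) ⊢ (q_3, 000, VWWW$) ⊢ (q_2, 00, VWWWW$) ⊢ (q_1, 0, WWWW$) ⊢ (q_3, ε, VWWWW$)
All input consumed; state q_3 ∈ F.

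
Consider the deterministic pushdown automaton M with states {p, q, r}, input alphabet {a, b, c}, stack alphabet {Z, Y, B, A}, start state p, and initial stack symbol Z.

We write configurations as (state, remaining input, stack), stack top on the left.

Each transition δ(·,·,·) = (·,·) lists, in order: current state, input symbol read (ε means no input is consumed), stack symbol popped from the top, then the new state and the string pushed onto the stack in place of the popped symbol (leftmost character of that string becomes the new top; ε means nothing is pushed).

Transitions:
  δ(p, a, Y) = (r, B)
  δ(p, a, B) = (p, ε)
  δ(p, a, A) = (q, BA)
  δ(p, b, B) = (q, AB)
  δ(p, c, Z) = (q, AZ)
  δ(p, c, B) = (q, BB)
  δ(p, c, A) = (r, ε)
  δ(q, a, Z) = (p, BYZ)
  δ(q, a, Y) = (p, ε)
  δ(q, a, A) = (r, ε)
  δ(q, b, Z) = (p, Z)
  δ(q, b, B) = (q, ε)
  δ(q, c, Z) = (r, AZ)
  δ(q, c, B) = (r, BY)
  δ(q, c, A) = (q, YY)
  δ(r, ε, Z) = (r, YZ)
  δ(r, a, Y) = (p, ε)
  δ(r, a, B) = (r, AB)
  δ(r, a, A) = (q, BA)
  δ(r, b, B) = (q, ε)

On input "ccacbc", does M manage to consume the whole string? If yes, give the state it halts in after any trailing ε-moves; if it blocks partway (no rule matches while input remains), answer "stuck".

stuck

(p, ccacbc, Z)
  read c, top Z: go to q, push AZ → (q, cacbc, AZ)
  read c, top A: go to q, push YY → (q, acbc, YYZ)
  read a, top Y: go to p, push ε → (p, cbc, YZ)
No transition for (p, c, top Y); M blocks with input cbc remaining.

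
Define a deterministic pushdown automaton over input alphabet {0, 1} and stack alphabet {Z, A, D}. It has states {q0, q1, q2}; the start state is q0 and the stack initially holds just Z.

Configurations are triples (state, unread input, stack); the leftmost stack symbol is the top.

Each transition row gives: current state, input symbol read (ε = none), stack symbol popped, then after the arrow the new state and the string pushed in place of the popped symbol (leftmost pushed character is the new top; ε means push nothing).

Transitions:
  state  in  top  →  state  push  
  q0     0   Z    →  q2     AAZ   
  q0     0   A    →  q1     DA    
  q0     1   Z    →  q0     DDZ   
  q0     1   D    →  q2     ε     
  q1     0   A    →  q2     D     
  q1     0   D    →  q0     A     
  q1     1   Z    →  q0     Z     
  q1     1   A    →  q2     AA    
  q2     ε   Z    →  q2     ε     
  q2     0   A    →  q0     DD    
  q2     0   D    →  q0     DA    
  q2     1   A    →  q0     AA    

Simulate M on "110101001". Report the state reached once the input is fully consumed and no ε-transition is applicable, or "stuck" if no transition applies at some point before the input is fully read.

(q0, 110101001, Z)
  read 1, top Z: go to q0, push DDZ → (q0, 10101001, DDZ)
  read 1, top D: go to q2, push ε → (q2, 0101001, DZ)
  read 0, top D: go to q0, push DA → (q0, 101001, DAZ)
  read 1, top D: go to q2, push ε → (q2, 01001, AZ)
  read 0, top A: go to q0, push DD → (q0, 1001, DDZ)
  read 1, top D: go to q2, push ε → (q2, 001, DZ)
  read 0, top D: go to q0, push DA → (q0, 01, DAZ)
No transition for (q0, 0, top D); M blocks with input 01 remaining.

stuck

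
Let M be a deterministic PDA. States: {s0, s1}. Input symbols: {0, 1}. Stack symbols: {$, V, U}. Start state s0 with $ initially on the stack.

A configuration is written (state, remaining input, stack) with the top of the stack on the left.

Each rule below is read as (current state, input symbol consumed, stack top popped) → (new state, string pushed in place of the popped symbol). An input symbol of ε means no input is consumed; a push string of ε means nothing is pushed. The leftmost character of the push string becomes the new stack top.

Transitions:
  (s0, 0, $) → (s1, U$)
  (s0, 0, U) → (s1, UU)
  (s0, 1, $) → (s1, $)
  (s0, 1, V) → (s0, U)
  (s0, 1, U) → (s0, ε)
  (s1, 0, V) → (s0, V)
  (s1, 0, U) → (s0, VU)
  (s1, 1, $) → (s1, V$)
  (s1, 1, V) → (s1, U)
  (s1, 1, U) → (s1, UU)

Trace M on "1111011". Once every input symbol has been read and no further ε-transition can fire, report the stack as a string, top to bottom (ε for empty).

(s0, 1111011, $)
  read 1, top $: go to s1, push $ → (s1, 111011, $)
  read 1, top $: go to s1, push V$ → (s1, 11011, V$)
  read 1, top V: go to s1, push U → (s1, 1011, U$)
  read 1, top U: go to s1, push UU → (s1, 011, UU$)
  read 0, top U: go to s0, push VU → (s0, 11, VUU$)
  read 1, top V: go to s0, push U → (s0, 1, UUU$)
  read 1, top U: go to s0, push ε → (s0, ε, UU$)
All input consumed in state s0 with stack UU$.

UU$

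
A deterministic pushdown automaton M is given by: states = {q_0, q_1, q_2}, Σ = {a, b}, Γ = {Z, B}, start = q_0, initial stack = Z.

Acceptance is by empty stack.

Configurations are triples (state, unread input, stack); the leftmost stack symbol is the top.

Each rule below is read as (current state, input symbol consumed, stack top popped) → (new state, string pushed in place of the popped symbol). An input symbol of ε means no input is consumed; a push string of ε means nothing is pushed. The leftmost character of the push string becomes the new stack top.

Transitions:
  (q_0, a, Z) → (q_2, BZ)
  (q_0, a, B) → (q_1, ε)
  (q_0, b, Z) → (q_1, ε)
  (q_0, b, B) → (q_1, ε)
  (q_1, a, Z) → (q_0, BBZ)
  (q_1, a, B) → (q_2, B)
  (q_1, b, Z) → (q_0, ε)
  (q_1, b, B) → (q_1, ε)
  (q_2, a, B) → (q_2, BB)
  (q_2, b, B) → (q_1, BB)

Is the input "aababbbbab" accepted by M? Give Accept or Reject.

Reject

(q_0, aababbbbab, Z)
  read a, top Z: go to q_2, push BZ → (q_2, ababbbbab, BZ)
  read a, top B: go to q_2, push BB → (q_2, babbbbab, BBZ)
  read b, top B: go to q_1, push BB → (q_1, abbbbab, BBBZ)
  read a, top B: go to q_2, push B → (q_2, bbbbab, BBBZ)
  read b, top B: go to q_1, push BB → (q_1, bbbab, BBBBZ)
  read b, top B: go to q_1, push ε → (q_1, bbab, BBBZ)
  read b, top B: go to q_1, push ε → (q_1, bab, BBZ)
  read b, top B: go to q_1, push ε → (q_1, ab, BZ)
  read a, top B: go to q_2, push B → (q_2, b, BZ)
  read b, top B: go to q_1, push BB → (q_1, ε, BBZ)
All input consumed; stack is BBZ, not empty, and no further ε-move applies.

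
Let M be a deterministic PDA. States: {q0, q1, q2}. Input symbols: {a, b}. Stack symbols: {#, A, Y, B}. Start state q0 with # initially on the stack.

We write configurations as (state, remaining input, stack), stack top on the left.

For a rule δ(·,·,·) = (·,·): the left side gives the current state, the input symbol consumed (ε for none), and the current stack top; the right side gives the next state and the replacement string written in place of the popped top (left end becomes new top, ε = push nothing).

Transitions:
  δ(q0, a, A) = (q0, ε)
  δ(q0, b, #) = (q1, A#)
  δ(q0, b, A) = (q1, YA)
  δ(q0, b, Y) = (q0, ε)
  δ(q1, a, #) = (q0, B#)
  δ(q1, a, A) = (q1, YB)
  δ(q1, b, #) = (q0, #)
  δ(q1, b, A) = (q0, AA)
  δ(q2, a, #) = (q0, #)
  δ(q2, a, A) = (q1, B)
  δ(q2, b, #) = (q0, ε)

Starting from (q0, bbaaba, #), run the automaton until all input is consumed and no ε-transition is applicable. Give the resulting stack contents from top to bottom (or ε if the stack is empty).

YB#

(q0, bbaaba, #)
  read b, top #: go to q1, push A# → (q1, baaba, A#)
  read b, top A: go to q0, push AA → (q0, aaba, AA#)
  read a, top A: go to q0, push ε → (q0, aba, A#)
  read a, top A: go to q0, push ε → (q0, ba, #)
  read b, top #: go to q1, push A# → (q1, a, A#)
  read a, top A: go to q1, push YB → (q1, ε, YB#)
All input consumed in state q1 with stack YB#.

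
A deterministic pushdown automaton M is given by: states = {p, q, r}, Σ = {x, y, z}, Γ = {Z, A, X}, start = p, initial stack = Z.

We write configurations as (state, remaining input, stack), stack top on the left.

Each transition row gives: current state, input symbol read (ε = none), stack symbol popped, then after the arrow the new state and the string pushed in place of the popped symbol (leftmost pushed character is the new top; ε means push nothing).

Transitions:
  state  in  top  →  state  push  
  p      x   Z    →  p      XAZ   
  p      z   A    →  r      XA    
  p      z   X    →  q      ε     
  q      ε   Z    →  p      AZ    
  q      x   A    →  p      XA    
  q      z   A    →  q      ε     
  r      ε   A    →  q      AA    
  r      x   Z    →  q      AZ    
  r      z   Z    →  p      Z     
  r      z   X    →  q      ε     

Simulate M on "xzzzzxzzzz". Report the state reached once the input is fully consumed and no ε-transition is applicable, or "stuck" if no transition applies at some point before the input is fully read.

q

(p, xzzzzxzzzz, Z) ⊢ (p, zzzzxzzzz, XAZ) ⊢ (q, zzzxzzzz, AZ) ⊢ (q, zzxzzzz, Z) ⊢ (p, zzxzzzz, AZ) ⊢ (r, zxzzzz, XAZ) ⊢ (q, xzzzz, AZ) ⊢ (p, zzzz, XAZ) ⊢ (q, zzz, AZ) ⊢ (q, zz, Z) ⊢ (p, zz, AZ) ⊢ (r, z, XAZ) ⊢ (q, ε, AZ)
All input consumed; M is in state q.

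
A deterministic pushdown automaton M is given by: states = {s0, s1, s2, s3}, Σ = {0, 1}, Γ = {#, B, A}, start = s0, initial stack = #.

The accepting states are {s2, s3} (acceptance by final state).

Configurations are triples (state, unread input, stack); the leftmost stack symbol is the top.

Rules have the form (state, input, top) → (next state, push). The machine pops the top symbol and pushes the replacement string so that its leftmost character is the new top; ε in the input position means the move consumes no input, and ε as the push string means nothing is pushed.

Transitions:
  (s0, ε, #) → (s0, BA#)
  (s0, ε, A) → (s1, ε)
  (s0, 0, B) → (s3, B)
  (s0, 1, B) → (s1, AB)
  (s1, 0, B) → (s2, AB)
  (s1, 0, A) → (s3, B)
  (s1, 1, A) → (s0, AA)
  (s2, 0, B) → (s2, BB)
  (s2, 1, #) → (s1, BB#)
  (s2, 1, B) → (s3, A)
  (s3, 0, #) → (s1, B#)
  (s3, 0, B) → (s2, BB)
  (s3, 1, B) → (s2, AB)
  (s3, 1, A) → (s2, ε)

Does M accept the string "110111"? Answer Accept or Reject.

Reject

(s0, 110111, #)
  ε-move, top #: go to s0, push BA# → (s0, 110111, BA#)
  read 1, top B: go to s1, push AB → (s1, 10111, ABA#)
  read 1, top A: go to s0, push AA → (s0, 0111, AABA#)
  ε-move, top A: go to s1, push ε → (s1, 0111, ABA#)
  read 0, top A: go to s3, push B → (s3, 111, BBA#)
  read 1, top B: go to s2, push AB → (s2, 11, ABBA#)
No transition applies at (s2, 11, ABBA#); input not fully consumed.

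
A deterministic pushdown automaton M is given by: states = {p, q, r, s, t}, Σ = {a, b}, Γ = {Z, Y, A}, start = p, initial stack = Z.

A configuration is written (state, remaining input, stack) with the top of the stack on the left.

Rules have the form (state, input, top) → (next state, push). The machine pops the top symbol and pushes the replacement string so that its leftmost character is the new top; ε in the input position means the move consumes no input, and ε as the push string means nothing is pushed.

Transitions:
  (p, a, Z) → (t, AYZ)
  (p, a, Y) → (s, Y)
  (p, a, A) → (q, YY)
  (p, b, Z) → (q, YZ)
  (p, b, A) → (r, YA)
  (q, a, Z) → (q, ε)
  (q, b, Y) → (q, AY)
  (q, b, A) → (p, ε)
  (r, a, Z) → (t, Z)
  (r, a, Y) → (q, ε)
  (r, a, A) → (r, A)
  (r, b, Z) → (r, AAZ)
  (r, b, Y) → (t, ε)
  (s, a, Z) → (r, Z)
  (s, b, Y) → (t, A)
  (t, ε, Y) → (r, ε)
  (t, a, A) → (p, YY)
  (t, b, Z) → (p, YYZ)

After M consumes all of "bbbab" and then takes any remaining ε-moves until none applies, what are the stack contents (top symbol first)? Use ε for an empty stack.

(p, bbbab, Z) ⊢ (q, bbab, YZ) ⊢ (q, bab, AYZ) ⊢ (p, ab, YZ) ⊢ (s, b, YZ) ⊢ (t, ε, AZ)
All input consumed in state t with stack AZ.

AZ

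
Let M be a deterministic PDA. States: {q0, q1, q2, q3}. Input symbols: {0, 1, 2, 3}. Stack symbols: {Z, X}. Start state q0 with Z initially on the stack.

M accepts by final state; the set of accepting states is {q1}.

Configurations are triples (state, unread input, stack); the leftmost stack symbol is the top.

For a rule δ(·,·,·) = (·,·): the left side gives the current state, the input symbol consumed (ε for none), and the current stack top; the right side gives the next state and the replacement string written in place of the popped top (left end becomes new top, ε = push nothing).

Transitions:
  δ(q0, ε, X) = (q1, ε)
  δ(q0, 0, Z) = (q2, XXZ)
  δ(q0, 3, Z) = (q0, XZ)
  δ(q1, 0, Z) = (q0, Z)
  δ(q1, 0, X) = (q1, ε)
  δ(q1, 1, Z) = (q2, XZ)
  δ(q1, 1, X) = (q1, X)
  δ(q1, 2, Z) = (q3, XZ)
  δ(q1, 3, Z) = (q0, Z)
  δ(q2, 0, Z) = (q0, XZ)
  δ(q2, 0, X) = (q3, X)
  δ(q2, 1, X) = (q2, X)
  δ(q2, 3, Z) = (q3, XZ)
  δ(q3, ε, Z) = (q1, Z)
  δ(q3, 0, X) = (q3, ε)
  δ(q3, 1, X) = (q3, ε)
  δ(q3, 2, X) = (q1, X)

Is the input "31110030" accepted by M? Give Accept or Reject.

Reject

(q0, 31110030, Z)
  read 3, top Z: go to q0, push XZ → (q0, 1110030, XZ)
  ε-move, top X: go to q1, push ε → (q1, 1110030, Z)
  read 1, top Z: go to q2, push XZ → (q2, 110030, XZ)
  read 1, top X: go to q2, push X → (q2, 10030, XZ)
  read 1, top X: go to q2, push X → (q2, 0030, XZ)
  read 0, top X: go to q3, push X → (q3, 030, XZ)
  read 0, top X: go to q3, push ε → (q3, 30, Z)
  ε-move, top Z: go to q1, push Z → (q1, 30, Z)
  read 3, top Z: go to q0, push Z → (q0, 0, Z)
  read 0, top Z: go to q2, push XXZ → (q2, ε, XXZ)
All input consumed; state q2 ∉ F and no further ε-move applies.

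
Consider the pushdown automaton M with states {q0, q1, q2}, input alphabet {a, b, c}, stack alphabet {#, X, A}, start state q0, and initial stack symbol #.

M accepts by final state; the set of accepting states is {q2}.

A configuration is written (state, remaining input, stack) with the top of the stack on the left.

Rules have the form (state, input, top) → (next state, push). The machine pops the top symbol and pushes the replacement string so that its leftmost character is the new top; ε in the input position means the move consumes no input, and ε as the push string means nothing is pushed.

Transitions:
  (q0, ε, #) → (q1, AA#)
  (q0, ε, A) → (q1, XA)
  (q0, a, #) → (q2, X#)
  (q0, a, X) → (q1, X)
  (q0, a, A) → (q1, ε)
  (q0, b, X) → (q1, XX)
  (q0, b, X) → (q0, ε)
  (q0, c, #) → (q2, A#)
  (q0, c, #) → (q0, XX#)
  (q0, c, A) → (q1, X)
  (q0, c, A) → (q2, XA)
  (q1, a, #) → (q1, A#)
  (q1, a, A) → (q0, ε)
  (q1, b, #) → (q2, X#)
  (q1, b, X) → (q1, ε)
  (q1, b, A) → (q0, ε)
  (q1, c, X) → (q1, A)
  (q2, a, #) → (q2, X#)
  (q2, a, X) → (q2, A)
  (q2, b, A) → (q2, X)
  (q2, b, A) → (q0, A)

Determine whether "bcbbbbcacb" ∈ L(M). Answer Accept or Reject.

Reject

No computation consumes all input and reaches a final state.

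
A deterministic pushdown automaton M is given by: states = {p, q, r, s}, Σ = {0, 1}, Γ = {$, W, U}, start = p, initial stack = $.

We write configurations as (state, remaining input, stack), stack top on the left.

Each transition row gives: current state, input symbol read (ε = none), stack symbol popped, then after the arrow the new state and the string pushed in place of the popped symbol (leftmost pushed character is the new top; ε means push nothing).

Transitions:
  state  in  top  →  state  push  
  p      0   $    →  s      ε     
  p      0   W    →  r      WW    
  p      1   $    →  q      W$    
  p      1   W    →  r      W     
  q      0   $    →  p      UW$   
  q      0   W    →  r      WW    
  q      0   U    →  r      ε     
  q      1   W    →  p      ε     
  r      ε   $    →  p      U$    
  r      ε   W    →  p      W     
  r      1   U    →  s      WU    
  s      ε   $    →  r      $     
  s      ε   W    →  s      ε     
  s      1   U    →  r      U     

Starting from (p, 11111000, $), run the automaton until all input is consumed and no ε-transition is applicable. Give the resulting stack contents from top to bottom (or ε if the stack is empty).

(p, 11111000, $)
  read 1, top $: go to q, push W$ → (q, 1111000, W$)
  read 1, top W: go to p, push ε → (p, 111000, $)
  read 1, top $: go to q, push W$ → (q, 11000, W$)
  read 1, top W: go to p, push ε → (p, 1000, $)
  read 1, top $: go to q, push W$ → (q, 000, W$)
  read 0, top W: go to r, push WW → (r, 00, WW$)
  ε-move, top W: go to p, push W → (p, 00, WW$)
  read 0, top W: go to r, push WW → (r, 0, WWW$)
  ε-move, top W: go to p, push W → (p, 0, WWW$)
  read 0, top W: go to r, push WW → (r, ε, WWWW$)
  ε-move, top W: go to p, push W → (p, ε, WWWW$)
All input consumed in state p with stack WWWW$.

WWWW$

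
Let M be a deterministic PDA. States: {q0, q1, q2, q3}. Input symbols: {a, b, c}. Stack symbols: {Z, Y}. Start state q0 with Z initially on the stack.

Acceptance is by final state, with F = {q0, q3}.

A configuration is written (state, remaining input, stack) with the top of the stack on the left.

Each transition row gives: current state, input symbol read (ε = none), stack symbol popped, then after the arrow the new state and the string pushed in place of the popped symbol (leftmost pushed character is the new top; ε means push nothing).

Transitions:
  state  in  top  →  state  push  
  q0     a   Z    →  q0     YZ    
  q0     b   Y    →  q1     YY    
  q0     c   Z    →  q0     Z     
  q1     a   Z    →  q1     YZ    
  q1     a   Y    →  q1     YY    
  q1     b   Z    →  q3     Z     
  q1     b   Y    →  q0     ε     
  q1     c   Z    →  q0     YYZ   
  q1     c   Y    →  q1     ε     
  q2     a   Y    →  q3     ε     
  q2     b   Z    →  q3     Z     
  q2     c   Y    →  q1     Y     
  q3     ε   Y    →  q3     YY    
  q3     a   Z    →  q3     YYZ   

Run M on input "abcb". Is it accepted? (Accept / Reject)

(q0, abcb, Z)
  read a, top Z: go to q0, push YZ → (q0, bcb, YZ)
  read b, top Y: go to q1, push YY → (q1, cb, YYZ)
  read c, top Y: go to q1, push ε → (q1, b, YZ)
  read b, top Y: go to q0, push ε → (q0, ε, Z)
All input consumed; state q0 ∈ F.

Accept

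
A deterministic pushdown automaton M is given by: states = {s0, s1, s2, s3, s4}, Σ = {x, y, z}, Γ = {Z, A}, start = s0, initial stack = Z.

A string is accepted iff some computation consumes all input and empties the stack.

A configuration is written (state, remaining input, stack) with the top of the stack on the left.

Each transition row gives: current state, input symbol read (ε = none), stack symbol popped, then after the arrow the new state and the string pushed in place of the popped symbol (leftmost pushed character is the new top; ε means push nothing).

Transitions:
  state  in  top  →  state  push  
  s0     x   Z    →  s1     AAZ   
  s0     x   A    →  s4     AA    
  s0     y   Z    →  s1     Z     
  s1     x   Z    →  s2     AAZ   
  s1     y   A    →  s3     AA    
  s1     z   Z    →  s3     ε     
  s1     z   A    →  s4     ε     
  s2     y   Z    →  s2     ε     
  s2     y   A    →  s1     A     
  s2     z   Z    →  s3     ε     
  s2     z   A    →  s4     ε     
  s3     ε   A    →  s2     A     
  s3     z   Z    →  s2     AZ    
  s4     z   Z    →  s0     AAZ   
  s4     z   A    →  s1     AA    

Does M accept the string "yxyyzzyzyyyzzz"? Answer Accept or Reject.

Reject

(s0, yxyyzzyzyyyzzz, Z)
  read y, top Z: go to s1, push Z → (s1, xyyzzyzyyyzzz, Z)
  read x, top Z: go to s2, push AAZ → (s2, yyzzyzyyyzzz, AAZ)
  read y, top A: go to s1, push A → (s1, yzzyzyyyzzz, AAZ)
  read y, top A: go to s3, push AA → (s3, zzyzyyyzzz, AAAZ)
  ε-move, top A: go to s2, push A → (s2, zzyzyyyzzz, AAAZ)
  read z, top A: go to s4, push ε → (s4, zyzyyyzzz, AAZ)
  read z, top A: go to s1, push AA → (s1, yzyyyzzz, AAAZ)
  read y, top A: go to s3, push AA → (s3, zyyyzzz, AAAAZ)
  ε-move, top A: go to s2, push A → (s2, zyyyzzz, AAAAZ)
  read z, top A: go to s4, push ε → (s4, yyyzzz, AAAZ)
No transition applies at (s4, yyyzzz, AAAZ); input not fully consumed.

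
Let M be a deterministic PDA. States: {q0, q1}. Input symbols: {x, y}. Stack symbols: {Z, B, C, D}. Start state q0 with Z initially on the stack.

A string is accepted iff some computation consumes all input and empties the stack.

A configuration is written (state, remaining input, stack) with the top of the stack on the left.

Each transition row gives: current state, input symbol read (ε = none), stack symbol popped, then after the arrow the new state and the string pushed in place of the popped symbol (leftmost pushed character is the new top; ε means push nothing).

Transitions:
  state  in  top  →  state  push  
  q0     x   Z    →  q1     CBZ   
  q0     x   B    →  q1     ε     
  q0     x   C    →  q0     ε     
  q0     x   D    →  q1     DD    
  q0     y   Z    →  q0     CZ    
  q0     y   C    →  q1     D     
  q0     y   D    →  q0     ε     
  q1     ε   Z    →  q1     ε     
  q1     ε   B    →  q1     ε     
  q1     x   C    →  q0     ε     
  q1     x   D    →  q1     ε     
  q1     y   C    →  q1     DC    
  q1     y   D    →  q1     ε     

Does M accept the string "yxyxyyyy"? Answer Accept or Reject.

(q0, yxyxyyyy, Z) ⊢ (q0, xyxyyyy, CZ) ⊢ (q0, yxyyyy, Z) ⊢ (q0, xyyyy, CZ) ⊢ (q0, yyyy, Z) ⊢ (q0, yyy, CZ) ⊢ (q1, yy, DZ) ⊢ (q1, y, Z) ⊢ (q1, y, ε)
No transition applies at (q1, y, ε); input not fully consumed.

Reject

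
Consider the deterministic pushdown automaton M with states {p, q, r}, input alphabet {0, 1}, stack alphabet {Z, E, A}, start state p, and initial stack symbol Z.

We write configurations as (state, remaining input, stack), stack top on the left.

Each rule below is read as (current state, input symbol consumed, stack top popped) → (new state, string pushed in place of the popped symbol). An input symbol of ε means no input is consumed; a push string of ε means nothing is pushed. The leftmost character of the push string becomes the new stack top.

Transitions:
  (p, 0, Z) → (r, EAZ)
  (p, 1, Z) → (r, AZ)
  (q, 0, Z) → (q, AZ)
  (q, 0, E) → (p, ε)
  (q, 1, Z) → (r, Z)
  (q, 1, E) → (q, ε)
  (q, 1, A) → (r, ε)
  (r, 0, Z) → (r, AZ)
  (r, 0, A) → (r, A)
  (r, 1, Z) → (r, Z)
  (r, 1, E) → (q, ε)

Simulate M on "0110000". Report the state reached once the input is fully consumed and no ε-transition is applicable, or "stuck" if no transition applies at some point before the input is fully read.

r

(p, 0110000, Z)
  read 0, top Z: go to r, push EAZ → (r, 110000, EAZ)
  read 1, top E: go to q, push ε → (q, 10000, AZ)
  read 1, top A: go to r, push ε → (r, 0000, Z)
  read 0, top Z: go to r, push AZ → (r, 000, AZ)
  read 0, top A: go to r, push A → (r, 00, AZ)
  read 0, top A: go to r, push A → (r, 0, AZ)
  read 0, top A: go to r, push A → (r, ε, AZ)
All input consumed; M is in state r.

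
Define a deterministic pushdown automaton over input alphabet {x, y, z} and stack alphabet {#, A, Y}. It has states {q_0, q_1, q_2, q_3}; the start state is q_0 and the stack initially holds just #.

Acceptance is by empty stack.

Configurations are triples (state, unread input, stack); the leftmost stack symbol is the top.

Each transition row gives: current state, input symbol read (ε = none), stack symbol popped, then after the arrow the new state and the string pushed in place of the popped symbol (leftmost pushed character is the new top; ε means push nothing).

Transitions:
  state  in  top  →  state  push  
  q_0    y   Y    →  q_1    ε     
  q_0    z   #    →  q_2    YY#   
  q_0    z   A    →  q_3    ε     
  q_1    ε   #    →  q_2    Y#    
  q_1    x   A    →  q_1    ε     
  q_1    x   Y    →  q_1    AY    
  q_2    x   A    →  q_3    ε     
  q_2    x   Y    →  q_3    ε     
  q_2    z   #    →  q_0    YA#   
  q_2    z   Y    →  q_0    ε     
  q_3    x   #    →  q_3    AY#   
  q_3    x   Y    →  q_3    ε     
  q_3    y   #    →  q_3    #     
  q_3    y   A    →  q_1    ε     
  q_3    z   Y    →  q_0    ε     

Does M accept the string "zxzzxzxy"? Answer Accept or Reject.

(q_0, zxzzxzxy, #) ⊢ (q_2, xzzxzxy, YY#) ⊢ (q_3, zzxzxy, Y#) ⊢ (q_0, zxzxy, #) ⊢ (q_2, xzxy, YY#) ⊢ (q_3, zxy, Y#) ⊢ (q_0, xy, #)
No transition applies at (q_0, xy, #); input not fully consumed.

Reject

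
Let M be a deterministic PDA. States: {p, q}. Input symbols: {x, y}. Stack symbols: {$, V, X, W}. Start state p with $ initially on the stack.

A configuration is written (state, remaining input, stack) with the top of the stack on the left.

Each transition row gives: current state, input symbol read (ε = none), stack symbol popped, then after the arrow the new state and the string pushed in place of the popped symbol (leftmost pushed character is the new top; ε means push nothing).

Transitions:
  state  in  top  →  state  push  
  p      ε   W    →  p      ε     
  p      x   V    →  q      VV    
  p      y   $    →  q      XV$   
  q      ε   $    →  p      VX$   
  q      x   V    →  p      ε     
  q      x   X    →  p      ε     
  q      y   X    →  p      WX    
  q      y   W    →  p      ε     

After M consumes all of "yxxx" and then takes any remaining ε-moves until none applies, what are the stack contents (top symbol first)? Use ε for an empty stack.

V$

(p, yxxx, $)
  read y, top $: go to q, push XV$ → (q, xxx, XV$)
  read x, top X: go to p, push ε → (p, xx, V$)
  read x, top V: go to q, push VV → (q, x, VV$)
  read x, top V: go to p, push ε → (p, ε, V$)
All input consumed in state p with stack V$.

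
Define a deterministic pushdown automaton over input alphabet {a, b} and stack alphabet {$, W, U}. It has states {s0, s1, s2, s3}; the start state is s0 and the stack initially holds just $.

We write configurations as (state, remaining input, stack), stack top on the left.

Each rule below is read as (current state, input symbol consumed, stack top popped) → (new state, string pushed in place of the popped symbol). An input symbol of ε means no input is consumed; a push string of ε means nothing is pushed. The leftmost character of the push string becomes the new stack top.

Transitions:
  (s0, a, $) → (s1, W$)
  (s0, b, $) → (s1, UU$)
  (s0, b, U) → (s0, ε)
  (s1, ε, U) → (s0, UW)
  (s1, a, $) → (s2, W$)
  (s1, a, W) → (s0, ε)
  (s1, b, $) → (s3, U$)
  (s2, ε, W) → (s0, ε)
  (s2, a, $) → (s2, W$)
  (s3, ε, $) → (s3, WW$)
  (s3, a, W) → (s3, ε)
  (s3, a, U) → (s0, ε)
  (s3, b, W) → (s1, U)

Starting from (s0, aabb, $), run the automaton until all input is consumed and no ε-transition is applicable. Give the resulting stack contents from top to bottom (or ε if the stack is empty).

WU$

(s0, aabb, $)
  read a, top $: go to s1, push W$ → (s1, abb, W$)
  read a, top W: go to s0, push ε → (s0, bb, $)
  read b, top $: go to s1, push UU$ → (s1, b, UU$)
  ε-move, top U: go to s0, push UW → (s0, b, UWU$)
  read b, top U: go to s0, push ε → (s0, ε, WU$)
All input consumed in state s0 with stack WU$.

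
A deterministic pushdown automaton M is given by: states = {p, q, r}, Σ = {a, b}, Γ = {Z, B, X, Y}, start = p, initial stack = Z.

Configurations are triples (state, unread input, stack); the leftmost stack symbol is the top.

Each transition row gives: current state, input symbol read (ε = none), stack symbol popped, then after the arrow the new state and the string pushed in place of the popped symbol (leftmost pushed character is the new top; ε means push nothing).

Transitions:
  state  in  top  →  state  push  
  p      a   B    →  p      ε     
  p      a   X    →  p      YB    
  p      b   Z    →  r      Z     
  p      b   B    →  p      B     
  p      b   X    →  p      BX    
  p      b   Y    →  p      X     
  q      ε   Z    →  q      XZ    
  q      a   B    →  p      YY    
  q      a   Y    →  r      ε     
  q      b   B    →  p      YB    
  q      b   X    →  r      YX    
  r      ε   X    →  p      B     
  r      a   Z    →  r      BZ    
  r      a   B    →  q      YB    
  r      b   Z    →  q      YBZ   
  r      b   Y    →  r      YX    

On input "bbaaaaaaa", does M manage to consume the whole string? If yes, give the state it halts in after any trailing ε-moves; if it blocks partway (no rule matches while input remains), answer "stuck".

(p, bbaaaaaaa, Z) ⊢ (r, baaaaaaa, Z) ⊢ (q, aaaaaaa, YBZ) ⊢ (r, aaaaaa, BZ) ⊢ (q, aaaaa, YBZ) ⊢ (r, aaaa, BZ) ⊢ (q, aaa, YBZ) ⊢ (r, aa, BZ) ⊢ (q, a, YBZ) ⊢ (r, ε, BZ)
All input consumed; M is in state r.

r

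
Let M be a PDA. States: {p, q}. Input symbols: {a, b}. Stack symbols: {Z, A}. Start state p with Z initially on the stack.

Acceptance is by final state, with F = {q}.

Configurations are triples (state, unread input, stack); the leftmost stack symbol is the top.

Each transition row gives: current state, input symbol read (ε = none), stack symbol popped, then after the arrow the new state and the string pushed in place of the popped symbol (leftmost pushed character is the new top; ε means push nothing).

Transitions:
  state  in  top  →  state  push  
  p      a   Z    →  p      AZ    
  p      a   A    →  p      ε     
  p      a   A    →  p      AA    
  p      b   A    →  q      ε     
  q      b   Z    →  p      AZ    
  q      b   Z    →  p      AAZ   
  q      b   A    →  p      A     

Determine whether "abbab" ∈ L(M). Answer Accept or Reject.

One accepting computation: (p, abbab, Z) ⊢ (p, bbab, AZ) ⊢ (q, bab, Z) ⊢ (p, ab, AZ) ⊢ (p, b, AAZ) ⊢ (q, ε, AZ)
All input consumed and state q ∈ F.

Accept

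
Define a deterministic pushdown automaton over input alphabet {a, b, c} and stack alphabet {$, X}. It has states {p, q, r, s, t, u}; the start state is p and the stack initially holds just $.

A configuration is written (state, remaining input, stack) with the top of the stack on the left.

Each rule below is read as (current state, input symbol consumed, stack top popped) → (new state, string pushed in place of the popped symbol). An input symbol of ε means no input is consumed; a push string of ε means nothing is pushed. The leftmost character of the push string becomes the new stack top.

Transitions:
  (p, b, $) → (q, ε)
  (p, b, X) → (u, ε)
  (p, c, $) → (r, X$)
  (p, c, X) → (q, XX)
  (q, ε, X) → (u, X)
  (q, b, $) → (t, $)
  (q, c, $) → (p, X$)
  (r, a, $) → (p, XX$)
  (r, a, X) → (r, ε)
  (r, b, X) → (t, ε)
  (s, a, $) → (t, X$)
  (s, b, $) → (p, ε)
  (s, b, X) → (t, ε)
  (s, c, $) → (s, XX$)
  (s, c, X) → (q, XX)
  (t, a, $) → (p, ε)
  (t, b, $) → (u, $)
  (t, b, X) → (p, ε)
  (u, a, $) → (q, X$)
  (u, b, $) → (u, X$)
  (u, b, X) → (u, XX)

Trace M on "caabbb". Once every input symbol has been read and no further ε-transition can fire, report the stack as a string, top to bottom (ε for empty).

XXX$

(p, caabbb, $)
  read c, top $: go to r, push X$ → (r, aabbb, X$)
  read a, top X: go to r, push ε → (r, abbb, $)
  read a, top $: go to p, push XX$ → (p, bbb, XX$)
  read b, top X: go to u, push ε → (u, bb, X$)
  read b, top X: go to u, push XX → (u, b, XX$)
  read b, top X: go to u, push XX → (u, ε, XXX$)
All input consumed in state u with stack XXX$.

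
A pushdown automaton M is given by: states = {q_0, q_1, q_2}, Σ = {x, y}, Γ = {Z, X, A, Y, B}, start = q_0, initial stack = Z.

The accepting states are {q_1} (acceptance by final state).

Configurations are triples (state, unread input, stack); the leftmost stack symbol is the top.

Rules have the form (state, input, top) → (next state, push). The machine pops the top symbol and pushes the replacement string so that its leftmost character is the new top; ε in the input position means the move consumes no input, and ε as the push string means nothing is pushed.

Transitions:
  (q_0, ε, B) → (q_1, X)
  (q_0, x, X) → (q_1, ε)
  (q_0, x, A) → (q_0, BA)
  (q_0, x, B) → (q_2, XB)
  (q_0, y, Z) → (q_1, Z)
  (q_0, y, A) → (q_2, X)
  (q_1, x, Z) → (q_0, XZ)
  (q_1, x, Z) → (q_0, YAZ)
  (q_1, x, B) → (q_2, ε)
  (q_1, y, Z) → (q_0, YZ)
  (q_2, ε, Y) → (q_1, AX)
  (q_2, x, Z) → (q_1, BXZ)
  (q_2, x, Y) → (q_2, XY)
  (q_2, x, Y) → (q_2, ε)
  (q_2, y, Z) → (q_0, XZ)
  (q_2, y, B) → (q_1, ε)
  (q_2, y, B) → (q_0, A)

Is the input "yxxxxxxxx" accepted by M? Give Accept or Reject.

Accept

One accepting computation: (q_0, yxxxxxxxx, Z) ⊢ (q_1, xxxxxxxx, Z) ⊢ (q_0, xxxxxxx, XZ) ⊢ (q_1, xxxxxx, Z) ⊢ (q_0, xxxxx, XZ) ⊢ (q_1, xxxx, Z) ⊢ (q_0, xxx, XZ) ⊢ (q_1, xx, Z) ⊢ (q_0, x, XZ) ⊢ (q_1, ε, Z)
All input consumed and state q_1 ∈ F.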